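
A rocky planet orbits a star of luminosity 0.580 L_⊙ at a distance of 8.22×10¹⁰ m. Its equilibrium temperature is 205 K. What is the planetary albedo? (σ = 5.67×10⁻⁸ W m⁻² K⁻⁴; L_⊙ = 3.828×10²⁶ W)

A ≈ 0.85

L = 0.580 × 3.828×10²⁶ = 2.22×10²⁶ W.
Flux: S = L/(4πd²) = 2.22×10²⁶/(4π×(8.22×10¹⁰)²) = 2610 W m⁻².
From T_eq⁴ = S(1−A)/(4σ): 1−A = 4σT_eq⁴/S.
1−A = 4 × 5.67×10⁻⁸ × (205)⁴ / 2610 = 0.153.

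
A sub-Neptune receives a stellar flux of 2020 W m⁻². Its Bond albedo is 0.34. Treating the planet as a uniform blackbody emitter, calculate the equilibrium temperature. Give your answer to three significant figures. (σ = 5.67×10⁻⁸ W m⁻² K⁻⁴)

T_eq ≈ 277 K

Energy balance: absorbed = emitted ⇒ πR²·S(1−A) = 4πR²·σT_eq⁴, so T_eq⁴ = S(1−A)/(4σ).
T_eq = [2020 × 0.66 / (4 × 5.67×10⁻⁸)]^(1/4) = (5.88×10⁹)^(1/4) = 277 K.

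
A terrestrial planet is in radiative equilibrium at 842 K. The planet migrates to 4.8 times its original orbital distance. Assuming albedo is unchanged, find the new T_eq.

T_eq ≈ 384 K

T_eq ∝ L^(1/4) · d^(−1/2).
T′ = 842 / 4.8^(1/2) = 384 K.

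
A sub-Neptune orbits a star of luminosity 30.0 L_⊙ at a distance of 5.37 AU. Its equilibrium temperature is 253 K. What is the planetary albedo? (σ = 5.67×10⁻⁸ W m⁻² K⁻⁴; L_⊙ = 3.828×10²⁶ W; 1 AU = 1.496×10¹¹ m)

A ≈ 0.34

d = 5.37 AU = 8.03×10¹¹ m.
L = 30.0 × 3.828×10²⁶ = 1.15×10²⁸ W.
Flux: S = L/(4πd²) = 1.15×10²⁸/(4π×(8.03×10¹¹)²) = 1420 W m⁻².
From T_eq⁴ = S(1−A)/(4σ): 1−A = 4σT_eq⁴/S.
1−A = 4 × 5.67×10⁻⁸ × (253)⁴ / 1420 = 0.656.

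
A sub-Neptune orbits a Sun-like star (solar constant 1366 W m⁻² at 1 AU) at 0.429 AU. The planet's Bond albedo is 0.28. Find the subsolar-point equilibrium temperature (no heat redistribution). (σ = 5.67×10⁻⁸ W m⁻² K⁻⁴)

Flux at 0.429 AU: S = 1366/0.429² = 7420 W m⁻².
At the subsolar point the surface absorbs S(1−A) and emits σT⁴ per unit area — no factor of 4, since only the local patch is in balance.
T = [7420 × 0.72 / 5.67×10⁻⁸]^(1/4) = (9.43×10¹⁰)^(1/4) = 554 K.

T_ss ≈ 554 K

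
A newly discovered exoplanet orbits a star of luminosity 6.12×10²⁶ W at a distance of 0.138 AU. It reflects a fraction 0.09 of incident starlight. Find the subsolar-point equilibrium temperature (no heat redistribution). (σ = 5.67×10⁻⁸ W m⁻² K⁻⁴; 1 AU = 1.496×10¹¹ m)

d = 0.138 AU = 2.06×10¹⁰ m.
Flux: S = L/(4πd²) = 6.12×10²⁶/(4π×(2.06×10¹⁰)²) = 1.14×10⁵ W m⁻².
At the subsolar point the surface absorbs S(1−A) and emits σT⁴ per unit area — no factor of 4, since only the local patch is in balance.
T = [1.14×10⁵ × 0.91 / 5.67×10⁻⁸]^(1/4) = (1.83×10¹²)^(1/4) = 1160 K.

T_ss ≈ 1160 K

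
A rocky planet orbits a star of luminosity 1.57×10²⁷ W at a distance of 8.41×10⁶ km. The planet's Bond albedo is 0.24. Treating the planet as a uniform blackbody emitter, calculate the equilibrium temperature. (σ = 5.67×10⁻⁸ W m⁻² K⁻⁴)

T_eq ≈ 1560 K

d = 8.41×10⁶ km = 8.41×10⁹ m.
Flux: S = L/(4πd²) = 1.57×10²⁷/(4π×(8.41×10⁹)²) = 1.77×10⁶ W m⁻².
Energy balance: absorbed = emitted ⇒ πR²·S(1−A) = 4πR²·σT_eq⁴, so T_eq⁴ = S(1−A)/(4σ).
T_eq = [1.77×10⁶ × 0.76 / (4 × 5.67×10⁻⁸)]^(1/4) = (5.92×10¹²)^(1/4) = 1560 K.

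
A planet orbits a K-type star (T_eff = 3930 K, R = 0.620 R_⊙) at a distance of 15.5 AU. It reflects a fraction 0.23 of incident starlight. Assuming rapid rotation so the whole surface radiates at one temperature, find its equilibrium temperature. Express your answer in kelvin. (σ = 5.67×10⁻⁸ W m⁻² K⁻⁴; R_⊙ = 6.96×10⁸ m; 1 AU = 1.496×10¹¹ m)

R_⋆ = 0.620 × 6.96×10⁸ = 4.32×10⁸ m.
d = 15.5 AU = 2.32×10¹² m.
L = 4πR_⋆²σT_⋆⁴ = 4π(4.32×10⁸)² × 5.67×10⁻⁸ × (3930)⁴ = 3.16×10²⁵ W.
S = L/(4πd²) = 0.468 W m⁻².
Energy balance: absorbed = emitted ⇒ πR²·S(1−A) = 4πR²·σT_eq⁴, so T_eq⁴ = S(1−A)/(4σ).
T_eq = [0.468 × 0.77 / (4 × 5.67×10⁻⁸)]^(1/4) = (1.59×10⁶)^(1/4) = 35.5 K.

T_eq ≈ 35.5 K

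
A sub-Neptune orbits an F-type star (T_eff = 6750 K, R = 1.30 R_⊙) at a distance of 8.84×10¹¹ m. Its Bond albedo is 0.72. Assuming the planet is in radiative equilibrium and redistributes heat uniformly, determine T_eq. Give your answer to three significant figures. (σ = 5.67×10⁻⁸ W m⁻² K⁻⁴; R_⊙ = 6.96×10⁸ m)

R_⋆ = 1.30 × 6.96×10⁸ = 9.05×10⁸ m.
L = 4πR_⋆²σT_⋆⁴ = 4π(9.05×10⁸)² × 5.67×10⁻⁸ × (6750)⁴ = 1.21×10²⁷ W.
S = L/(4πd²) = 123 W m⁻².
Energy balance: absorbed = emitted ⇒ πR²·S(1−A) = 4πR²·σT_eq⁴, so T_eq⁴ = S(1−A)/(4σ).
T_eq = [123 × 0.28 / (4 × 5.67×10⁻⁸)]^(1/4) = (1.52×10⁸)^(1/4) = 111 K.

T_eq ≈ 111 K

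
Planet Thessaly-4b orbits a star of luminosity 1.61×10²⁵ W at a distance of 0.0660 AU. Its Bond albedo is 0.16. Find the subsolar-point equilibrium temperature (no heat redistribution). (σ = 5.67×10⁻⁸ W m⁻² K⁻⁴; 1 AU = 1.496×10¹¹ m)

T_ss ≈ 664 K

d = 0.0660 AU = 9.87×10⁹ m.
Flux: S = L/(4πd²) = 1.61×10²⁵/(4π×(9.87×10⁹)²) = 1.31×10⁴ W m⁻².
At the subsolar point the surface absorbs S(1−A) and emits σT⁴ per unit area — no factor of 4, since only the local patch is in balance.
T = [1.31×10⁴ × 0.84 / 5.67×10⁻⁸]^(1/4) = (1.95×10¹¹)^(1/4) = 664 K.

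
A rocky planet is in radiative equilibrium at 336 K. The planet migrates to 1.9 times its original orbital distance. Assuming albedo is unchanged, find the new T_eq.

T_eq ≈ 244 K

T_eq ∝ L^(1/4) · d^(−1/2).
T′ = 336 / 1.9^(1/2) = 244 K.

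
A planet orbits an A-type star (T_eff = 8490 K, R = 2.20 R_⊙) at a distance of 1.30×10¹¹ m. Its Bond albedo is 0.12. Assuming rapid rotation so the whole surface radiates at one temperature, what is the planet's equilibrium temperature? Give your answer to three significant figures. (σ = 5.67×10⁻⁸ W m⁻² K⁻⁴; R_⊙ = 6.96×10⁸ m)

T_eq ≈ 631 K

R_⋆ = 2.20 × 6.96×10⁸ = 1.53×10⁹ m.
L = 4πR_⋆²σT_⋆⁴ = 4π(1.53×10⁹)² × 5.67×10⁻⁸ × (8490)⁴ = 8.68×10²⁷ W.
S = L/(4πd²) = 4.09×10⁴ W m⁻².
Energy balance: absorbed = emitted ⇒ πR²·S(1−A) = 4πR²·σT_eq⁴, so T_eq⁴ = S(1−A)/(4σ).
T_eq = [4.09×10⁴ × 0.88 / (4 × 5.67×10⁻⁸)]^(1/4) = (1.59×10¹¹)^(1/4) = 631 K.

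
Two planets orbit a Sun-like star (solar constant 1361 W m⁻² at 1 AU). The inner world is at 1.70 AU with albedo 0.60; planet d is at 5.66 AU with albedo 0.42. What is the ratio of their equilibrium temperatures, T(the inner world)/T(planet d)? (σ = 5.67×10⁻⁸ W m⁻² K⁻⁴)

T₁/T₂ ≈ 1.663

T_eq = [S₀(1−A)/(4σd²)]^(1/4), so T ∝ (1−A)^(1/4) / √d.
T₁ = [1361×0.40/(4×5.67×10⁻⁸×1.70²)]^(1/4) = 169.76 K.
T₂ = [1361×0.58/(4×5.67×10⁻⁸×5.66²)]^(1/4) = 102.09 K.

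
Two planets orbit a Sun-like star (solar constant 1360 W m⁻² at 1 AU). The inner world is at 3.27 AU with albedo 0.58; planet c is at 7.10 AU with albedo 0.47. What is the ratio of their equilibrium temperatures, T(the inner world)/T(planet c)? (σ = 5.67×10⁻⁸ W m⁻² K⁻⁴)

T₁/T₂ ≈ 1.390

T_eq = [S₀(1−A)/(4σd²)]^(1/4), so T ∝ (1−A)^(1/4) / √d.
T₁ = [1360×0.42/(4×5.67×10⁻⁸×3.27²)]^(1/4) = 123.88 K.
T₂ = [1360×0.53/(4×5.67×10⁻⁸×7.10²)]^(1/4) = 89.11 K.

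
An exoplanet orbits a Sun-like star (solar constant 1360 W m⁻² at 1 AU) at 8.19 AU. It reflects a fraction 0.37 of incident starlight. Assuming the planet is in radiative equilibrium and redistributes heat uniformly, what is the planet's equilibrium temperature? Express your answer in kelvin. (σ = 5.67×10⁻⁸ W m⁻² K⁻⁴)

T_eq ≈ 86.6 K

Flux at 8.19 AU: S = 1360/8.19² = 20.3 W m⁻².
Energy balance: absorbed = emitted ⇒ πR²·S(1−A) = 4πR²·σT_eq⁴, so T_eq⁴ = S(1−A)/(4σ).
T_eq = [20.3 × 0.63 / (4 × 5.67×10⁻⁸)]^(1/4) = (5.63×10⁷)^(1/4) = 86.6 K.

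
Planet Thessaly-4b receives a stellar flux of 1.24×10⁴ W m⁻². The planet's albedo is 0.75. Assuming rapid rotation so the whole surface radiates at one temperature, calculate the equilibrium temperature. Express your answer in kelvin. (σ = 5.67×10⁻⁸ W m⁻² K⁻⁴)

T_eq ≈ 342 K

Energy balance: absorbed = emitted ⇒ πR²·S(1−A) = 4πR²·σT_eq⁴, so T_eq⁴ = S(1−A)/(4σ).
T_eq = [1.24×10⁴ × 0.25 / (4 × 5.67×10⁻⁸)]^(1/4) = (1.37×10¹⁰)^(1/4) = 342 K.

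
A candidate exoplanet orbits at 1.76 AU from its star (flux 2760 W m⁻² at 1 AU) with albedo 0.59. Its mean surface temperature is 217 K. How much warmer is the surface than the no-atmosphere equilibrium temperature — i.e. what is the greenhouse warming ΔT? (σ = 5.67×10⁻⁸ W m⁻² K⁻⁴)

ΔT ≈ 16.7 K

S = 2760/1.76² = 891.0 W m⁻².
T_eq = [S(1−A)/(4σ)]^(1/4) = [891.0×0.41/(4×5.67×10⁻⁸)]^(1/4) = 200.3 K.
ΔT = T_surf − T_eq = 217 − 200.3.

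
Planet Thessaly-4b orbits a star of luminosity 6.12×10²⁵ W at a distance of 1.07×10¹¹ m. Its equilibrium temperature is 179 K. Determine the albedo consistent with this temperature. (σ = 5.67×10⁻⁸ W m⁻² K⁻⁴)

Flux: S = L/(4πd²) = 6.12×10²⁵/(4π×(1.07×10¹¹)²) = 425 W m⁻².
From T_eq⁴ = S(1−A)/(4σ): 1−A = 4σT_eq⁴/S.
1−A = 4 × 5.67×10⁻⁸ × (179)⁴ / 425 = 0.547.

A ≈ 0.45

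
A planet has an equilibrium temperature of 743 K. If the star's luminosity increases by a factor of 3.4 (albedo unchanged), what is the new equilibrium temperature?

T_eq ≈ 1010 K

T_eq ∝ L^(1/4) · d^(−1/2).
T′ = 743 × 3.4^(1/4) = 1010 K.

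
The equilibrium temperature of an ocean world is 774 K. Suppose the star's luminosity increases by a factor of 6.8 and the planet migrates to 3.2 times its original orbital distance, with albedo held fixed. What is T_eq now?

T_eq ≈ 699 K

T_eq ∝ L^(1/4) · d^(−1/2).
T′ = 774 × 6.8^(1/4) / 3.2^(1/2) = 699 K.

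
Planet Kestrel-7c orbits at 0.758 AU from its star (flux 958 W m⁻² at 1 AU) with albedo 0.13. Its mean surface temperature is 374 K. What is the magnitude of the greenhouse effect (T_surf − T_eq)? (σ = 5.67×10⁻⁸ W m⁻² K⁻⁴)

S = 958/0.758² = 1667 W m⁻².
T_eq = [S(1−A)/(4σ)]^(1/4) = [1667×0.87/(4×5.67×10⁻⁸)]^(1/4) = 282.8 K.
ΔT = T_surf − T_eq = 374 − 282.8.

ΔT ≈ 91.2 K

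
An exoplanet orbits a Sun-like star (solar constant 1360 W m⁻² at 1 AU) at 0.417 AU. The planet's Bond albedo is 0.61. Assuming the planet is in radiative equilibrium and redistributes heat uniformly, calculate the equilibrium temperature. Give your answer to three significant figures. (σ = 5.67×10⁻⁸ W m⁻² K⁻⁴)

Flux at 0.417 AU: S = 1360/0.417² = 7820 W m⁻².
Energy balance: absorbed = emitted ⇒ πR²·S(1−A) = 4πR²·σT_eq⁴, so T_eq⁴ = S(1−A)/(4σ).
T_eq = [7820 × 0.39 / (4 × 5.67×10⁻⁸)]^(1/4) = (1.34×10¹⁰)^(1/4) = 341 K.

T_eq ≈ 341 K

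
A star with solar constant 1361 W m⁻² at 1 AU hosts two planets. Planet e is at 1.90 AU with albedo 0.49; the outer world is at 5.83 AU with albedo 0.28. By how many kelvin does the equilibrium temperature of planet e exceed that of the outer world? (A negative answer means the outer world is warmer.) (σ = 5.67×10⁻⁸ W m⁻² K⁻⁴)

T_eq = [S₀(1−A)/(4σd²)]^(1/4), so T ∝ (1−A)^(1/4) / √d.
T₁ = [1361×0.51/(4×5.67×10⁻⁸×1.90²)]^(1/4) = 170.64 K.
T₂ = [1361×0.72/(4×5.67×10⁻⁸×5.83²)]^(1/4) = 106.18 K.

ΔT ≈ 64.5 K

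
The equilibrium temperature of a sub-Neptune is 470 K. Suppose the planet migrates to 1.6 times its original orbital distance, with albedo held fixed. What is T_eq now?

T_eq ∝ L^(1/4) · d^(−1/2).
T′ = 470 / 1.6^(1/2) = 372 K.

T_eq ≈ 372 K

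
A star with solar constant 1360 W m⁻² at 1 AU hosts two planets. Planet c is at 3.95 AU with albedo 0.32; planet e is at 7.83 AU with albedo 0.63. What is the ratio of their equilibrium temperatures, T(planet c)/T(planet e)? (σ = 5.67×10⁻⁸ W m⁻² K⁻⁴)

T_eq = [S₀(1−A)/(4σd²)]^(1/4), so T ∝ (1−A)^(1/4) / √d.
T₁ = [1360×0.68/(4×5.67×10⁻⁸×3.95²)]^(1/4) = 127.15 K.
T₂ = [1360×0.37/(4×5.67×10⁻⁸×7.83²)]^(1/4) = 77.56 K.

T₁/T₂ ≈ 1.639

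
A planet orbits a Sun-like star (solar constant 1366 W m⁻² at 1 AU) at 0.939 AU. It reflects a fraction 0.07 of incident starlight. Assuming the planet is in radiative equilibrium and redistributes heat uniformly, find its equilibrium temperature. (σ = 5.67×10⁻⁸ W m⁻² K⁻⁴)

T_eq ≈ 282 K

Flux at 0.939 AU: S = 1366/0.939² = 1550 W m⁻².
Energy balance: absorbed = emitted ⇒ πR²·S(1−A) = 4πR²·σT_eq⁴, so T_eq⁴ = S(1−A)/(4σ).
T_eq = [1550 × 0.93 / (4 × 5.67×10⁻⁸)]^(1/4) = (6.35×10⁹)^(1/4) = 282 K.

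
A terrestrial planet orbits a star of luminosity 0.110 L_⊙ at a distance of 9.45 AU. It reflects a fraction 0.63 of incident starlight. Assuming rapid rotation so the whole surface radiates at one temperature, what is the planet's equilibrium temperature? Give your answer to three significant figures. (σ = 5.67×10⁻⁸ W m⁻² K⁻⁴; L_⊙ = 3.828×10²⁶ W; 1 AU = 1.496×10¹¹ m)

d = 9.45 AU = 1.41×10¹² m.
L = 0.110 × 3.828×10²⁶ = 4.21×10²⁵ W.
Flux: S = L/(4πd²) = 4.21×10²⁵/(4π×(1.41×10¹²)²) = 1.68 W m⁻².
Energy balance: absorbed = emitted ⇒ πR²·S(1−A) = 4πR²·σT_eq⁴, so T_eq⁴ = S(1−A)/(4σ).
T_eq = [1.68 × 0.37 / (4 × 5.67×10⁻⁸)]^(1/4) = (2.74×10⁶)^(1/4) = 40.7 K.

T_eq ≈ 40.7 K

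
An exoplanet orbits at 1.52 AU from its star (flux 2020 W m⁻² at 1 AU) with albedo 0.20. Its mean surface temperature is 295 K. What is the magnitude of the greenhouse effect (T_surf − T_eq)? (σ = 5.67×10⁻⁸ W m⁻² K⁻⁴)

S = 2020/1.52² = 874.3 W m⁻².
T_eq = [S(1−A)/(4σ)]^(1/4) = [874.3×0.80/(4×5.67×10⁻⁸)]^(1/4) = 235.7 K.
ΔT = T_surf − T_eq = 295 − 235.7.

ΔT ≈ 59.3 K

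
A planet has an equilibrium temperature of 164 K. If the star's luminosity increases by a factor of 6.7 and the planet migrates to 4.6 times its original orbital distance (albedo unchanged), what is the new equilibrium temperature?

T_eq ∝ L^(1/4) · d^(−1/2).
T′ = 164 × 6.7^(1/4) / 4.6^(1/2) = 123 K.

T_eq ≈ 123 K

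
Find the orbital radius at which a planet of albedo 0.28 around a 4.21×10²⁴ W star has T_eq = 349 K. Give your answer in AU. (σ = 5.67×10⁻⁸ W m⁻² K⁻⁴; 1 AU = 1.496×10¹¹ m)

d ≈ 0.0566 AU

From T_eq⁴ = L(1−A)/(16πσd²): d = √[L(1−A)/(16πσT_eq⁴)].
d = √[4.21×10²⁴ × 0.72 / (16π × 5.67×10⁻⁸ × (349)⁴)] = 8.47×10⁹ m = 0.0566 AU.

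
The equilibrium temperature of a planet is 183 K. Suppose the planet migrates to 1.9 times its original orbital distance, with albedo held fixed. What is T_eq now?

T_eq ∝ L^(1/4) · d^(−1/2).
T′ = 183 / 1.9^(1/2) = 133 K.

T_eq ≈ 133 K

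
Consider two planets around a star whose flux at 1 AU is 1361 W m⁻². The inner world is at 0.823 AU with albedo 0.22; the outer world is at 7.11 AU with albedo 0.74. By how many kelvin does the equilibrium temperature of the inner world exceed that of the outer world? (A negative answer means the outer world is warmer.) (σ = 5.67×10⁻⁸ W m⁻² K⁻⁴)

ΔT ≈ 213.8 K

T_eq = [S₀(1−A)/(4σd²)]^(1/4), so T ∝ (1−A)^(1/4) / √d.
T₁ = [1361×0.78/(4×5.67×10⁻⁸×0.823²)]^(1/4) = 288.32 K.
T₂ = [1361×0.26/(4×5.67×10⁻⁸×7.11²)]^(1/4) = 74.54 K.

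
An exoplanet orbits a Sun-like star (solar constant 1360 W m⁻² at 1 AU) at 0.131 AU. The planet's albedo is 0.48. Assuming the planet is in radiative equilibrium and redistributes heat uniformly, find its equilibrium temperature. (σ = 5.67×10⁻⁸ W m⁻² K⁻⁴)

T_eq ≈ 653 K

Flux at 0.131 AU: S = 1360/0.131² = 7.92×10⁴ W m⁻².
Energy balance: absorbed = emitted ⇒ πR²·S(1−A) = 4πR²·σT_eq⁴, so T_eq⁴ = S(1−A)/(4σ).
T_eq = [7.92×10⁴ × 0.52 / (4 × 5.67×10⁻⁸)]^(1/4) = (1.82×10¹¹)^(1/4) = 653 K.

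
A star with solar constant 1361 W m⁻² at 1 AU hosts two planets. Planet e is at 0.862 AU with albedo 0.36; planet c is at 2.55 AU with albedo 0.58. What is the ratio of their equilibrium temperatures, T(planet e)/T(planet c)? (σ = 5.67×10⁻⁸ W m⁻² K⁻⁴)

T₁/T₂ ≈ 1.911

T_eq = [S₀(1−A)/(4σd²)]^(1/4), so T ∝ (1−A)^(1/4) / √d.
T₁ = [1361×0.64/(4×5.67×10⁻⁸×0.862²)]^(1/4) = 268.13 K.
T₂ = [1361×0.42/(4×5.67×10⁻⁸×2.55²)]^(1/4) = 140.31 K.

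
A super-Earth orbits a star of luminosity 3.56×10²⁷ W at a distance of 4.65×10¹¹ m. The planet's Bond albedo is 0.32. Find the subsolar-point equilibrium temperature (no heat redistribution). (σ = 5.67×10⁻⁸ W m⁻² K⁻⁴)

T_ss ≈ 354 K

Flux: S = L/(4πd²) = 3.56×10²⁷/(4π×(4.65×10¹¹)²) = 1310 W m⁻².
At the subsolar point the surface absorbs S(1−A) and emits σT⁴ per unit area — no factor of 4, since only the local patch is in balance.
T = [1310 × 0.68 / 5.67×10⁻⁸]^(1/4) = (1.57×10¹⁰)^(1/4) = 354 K.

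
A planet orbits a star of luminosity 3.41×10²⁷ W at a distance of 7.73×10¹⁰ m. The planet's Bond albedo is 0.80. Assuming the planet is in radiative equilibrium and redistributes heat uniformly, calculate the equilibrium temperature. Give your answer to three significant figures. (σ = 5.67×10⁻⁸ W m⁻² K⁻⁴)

Flux: S = L/(4πd²) = 3.41×10²⁷/(4π×(7.73×10¹⁰)²) = 4.54×10⁴ W m⁻².
Energy balance: absorbed = emitted ⇒ πR²·S(1−A) = 4πR²·σT_eq⁴, so T_eq⁴ = S(1−A)/(4σ).
T_eq = [4.54×10⁴ × 0.20 / (4 × 5.67×10⁻⁸)]^(1/4) = (4.00×10¹⁰)^(1/4) = 447 K.

T_eq ≈ 447 K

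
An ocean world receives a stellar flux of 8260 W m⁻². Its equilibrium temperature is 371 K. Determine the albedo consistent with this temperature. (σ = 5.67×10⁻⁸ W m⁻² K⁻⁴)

From T_eq⁴ = S(1−A)/(4σ): 1−A = 4σT_eq⁴/S.
1−A = 4 × 5.67×10⁻⁸ × (371)⁴ / 8260 = 0.520.

A ≈ 0.48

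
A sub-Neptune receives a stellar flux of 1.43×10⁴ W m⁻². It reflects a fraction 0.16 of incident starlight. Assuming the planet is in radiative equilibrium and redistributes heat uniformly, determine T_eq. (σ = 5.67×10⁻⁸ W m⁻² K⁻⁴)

T_eq ≈ 480 K

Energy balance: absorbed = emitted ⇒ πR²·S(1−A) = 4πR²·σT_eq⁴, so T_eq⁴ = S(1−A)/(4σ).
T_eq = [1.43×10⁴ × 0.84 / (4 × 5.67×10⁻⁸)]^(1/4) = (5.30×10¹⁰)^(1/4) = 480 K.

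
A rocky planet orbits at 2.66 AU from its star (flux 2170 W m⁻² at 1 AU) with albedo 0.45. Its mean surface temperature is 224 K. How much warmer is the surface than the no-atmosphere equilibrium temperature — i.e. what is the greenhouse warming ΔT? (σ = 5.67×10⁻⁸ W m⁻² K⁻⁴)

ΔT ≈ 58.9 K

S = 2170/2.66² = 306.7 W m⁻².
T_eq = [S(1−A)/(4σ)]^(1/4) = [306.7×0.55/(4×5.67×10⁻⁸)]^(1/4) = 165.1 K.
ΔT = T_surf − T_eq = 224 − 165.1.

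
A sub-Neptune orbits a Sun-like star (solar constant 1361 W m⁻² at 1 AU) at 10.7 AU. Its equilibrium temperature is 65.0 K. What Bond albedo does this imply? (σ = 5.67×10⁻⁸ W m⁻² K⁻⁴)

A ≈ 0.66

Flux at 10.7 AU: S = 1361/10.7² = 11.9 W m⁻².
From T_eq⁴ = S(1−A)/(4σ): 1−A = 4σT_eq⁴/S.
1−A = 4 × 5.67×10⁻⁸ × (65.0)⁴ / 11.9 = 0.341.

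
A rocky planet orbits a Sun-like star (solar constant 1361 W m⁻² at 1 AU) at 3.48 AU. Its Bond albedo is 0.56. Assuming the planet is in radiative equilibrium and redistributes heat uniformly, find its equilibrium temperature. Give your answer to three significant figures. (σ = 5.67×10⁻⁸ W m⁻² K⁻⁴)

Flux at 3.48 AU: S = 1361/3.48² = 112 W m⁻².
Energy balance: absorbed = emitted ⇒ πR²·S(1−A) = 4πR²·σT_eq⁴, so T_eq⁴ = S(1−A)/(4σ).
T_eq = [112 × 0.44 / (4 × 5.67×10⁻⁸)]^(1/4) = (2.18×10⁸)^(1/4) = 122 K.

T_eq ≈ 122 K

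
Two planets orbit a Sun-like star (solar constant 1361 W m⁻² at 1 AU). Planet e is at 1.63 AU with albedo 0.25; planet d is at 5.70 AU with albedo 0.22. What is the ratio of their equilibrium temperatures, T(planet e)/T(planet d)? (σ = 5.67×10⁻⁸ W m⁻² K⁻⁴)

T_eq = [S₀(1−A)/(4σd²)]^(1/4), so T ∝ (1−A)^(1/4) / √d.
T₁ = [1361×0.75/(4×5.67×10⁻⁸×1.63²)]^(1/4) = 202.87 K.
T₂ = [1361×0.78/(4×5.67×10⁻⁸×5.70²)]^(1/4) = 109.56 K.

T₁/T₂ ≈ 1.852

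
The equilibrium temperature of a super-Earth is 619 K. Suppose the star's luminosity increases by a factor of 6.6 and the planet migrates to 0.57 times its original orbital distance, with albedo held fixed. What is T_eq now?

T_eq ∝ L^(1/4) · d^(−1/2).
T′ = 619 × 6.6^(1/4) / 0.57^(1/2) = 1310 K.

T_eq ≈ 1310 K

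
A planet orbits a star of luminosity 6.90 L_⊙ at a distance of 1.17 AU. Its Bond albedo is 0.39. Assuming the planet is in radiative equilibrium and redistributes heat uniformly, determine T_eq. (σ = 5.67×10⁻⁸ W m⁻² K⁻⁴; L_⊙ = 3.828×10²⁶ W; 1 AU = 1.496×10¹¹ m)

d = 1.17 AU = 1.75×10¹¹ m.
L = 6.90 × 3.828×10²⁶ = 2.64×10²⁷ W.
Flux: S = L/(4πd²) = 2.64×10²⁷/(4π×(1.75×10¹¹)²) = 6860 W m⁻².
Energy balance: absorbed = emitted ⇒ πR²·S(1−A) = 4πR²·σT_eq⁴, so T_eq⁴ = S(1−A)/(4σ).
T_eq = [6860 × 0.61 / (4 × 5.67×10⁻⁸)]^(1/4) = (1.85×10¹⁰)^(1/4) = 369 K.

T_eq ≈ 369 K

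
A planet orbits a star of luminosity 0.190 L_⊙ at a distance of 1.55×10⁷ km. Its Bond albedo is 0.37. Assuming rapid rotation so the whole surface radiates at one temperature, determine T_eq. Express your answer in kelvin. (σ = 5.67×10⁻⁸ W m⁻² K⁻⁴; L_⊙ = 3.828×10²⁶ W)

d = 1.55×10⁷ km = 1.55×10¹⁰ m.
L = 0.190 × 3.828×10²⁶ = 7.27×10²⁵ W.
Flux: S = L/(4πd²) = 7.27×10²⁵/(4π×(1.55×10¹⁰)²) = 2.41×10⁴ W m⁻².
Energy balance: absorbed = emitted ⇒ πR²·S(1−A) = 4πR²·σT_eq⁴, so T_eq⁴ = S(1−A)/(4σ).
T_eq = [2.41×10⁴ × 0.63 / (4 × 5.67×10⁻⁸)]^(1/4) = (6.69×10¹⁰)^(1/4) = 509 K.

T_eq ≈ 509 K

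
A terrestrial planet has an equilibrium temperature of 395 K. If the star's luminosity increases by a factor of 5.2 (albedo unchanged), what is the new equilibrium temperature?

T_eq ∝ L^(1/4) · d^(−1/2).
T′ = 395 × 5.2^(1/4) = 596 K.

T_eq ≈ 596 K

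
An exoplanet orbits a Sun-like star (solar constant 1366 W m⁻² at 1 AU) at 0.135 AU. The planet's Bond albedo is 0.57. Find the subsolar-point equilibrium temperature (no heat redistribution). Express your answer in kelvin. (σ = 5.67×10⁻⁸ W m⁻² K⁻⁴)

T_ss ≈ 868 K

Flux at 0.135 AU: S = 1366/0.135² = 7.50×10⁴ W m⁻².
At the subsolar point the surface absorbs S(1−A) and emits σT⁴ per unit area — no factor of 4, since only the local patch is in balance.
T = [7.50×10⁴ × 0.43 / 5.67×10⁻⁸]^(1/4) = (5.68×10¹¹)^(1/4) = 868 K.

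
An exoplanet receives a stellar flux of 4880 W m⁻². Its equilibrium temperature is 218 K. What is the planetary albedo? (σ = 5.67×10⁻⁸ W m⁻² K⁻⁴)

A ≈ 0.90

From T_eq⁴ = S(1−A)/(4σ): 1−A = 4σT_eq⁴/S.
1−A = 4 × 5.67×10⁻⁸ × (218)⁴ / 4880 = 0.105.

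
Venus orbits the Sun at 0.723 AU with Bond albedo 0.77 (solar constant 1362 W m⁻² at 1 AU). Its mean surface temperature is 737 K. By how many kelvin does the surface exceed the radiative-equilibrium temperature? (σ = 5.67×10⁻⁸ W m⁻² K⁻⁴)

ΔT ≈ 510.3 K

S = 1362/0.723² = 2606 W m⁻².
T_eq = [S(1−A)/(4σ)]^(1/4) = [2606×0.23/(4×5.67×10⁻⁸)]^(1/4) = 226.7 K.
ΔT = T_surf − T_eq = 737 − 226.7.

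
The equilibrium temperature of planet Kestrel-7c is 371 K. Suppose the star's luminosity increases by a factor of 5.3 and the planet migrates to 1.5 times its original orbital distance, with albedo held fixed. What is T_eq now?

T_eq ∝ L^(1/4) · d^(−1/2).
T′ = 371 × 5.3^(1/4) / 1.5^(1/2) = 460 K.

T_eq ≈ 460 K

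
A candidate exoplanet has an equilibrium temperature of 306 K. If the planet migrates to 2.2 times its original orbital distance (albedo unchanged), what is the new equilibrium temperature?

T_eq ∝ L^(1/4) · d^(−1/2).
T′ = 306 / 2.2^(1/2) = 206 K.

T_eq ≈ 206 K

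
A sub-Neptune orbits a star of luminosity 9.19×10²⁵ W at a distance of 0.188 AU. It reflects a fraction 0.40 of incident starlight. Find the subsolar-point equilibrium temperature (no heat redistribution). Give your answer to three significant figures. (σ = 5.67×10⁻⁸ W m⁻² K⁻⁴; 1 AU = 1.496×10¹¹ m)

d = 0.188 AU = 2.81×10¹⁰ m.
Flux: S = L/(4πd²) = 9.19×10²⁵/(4π×(2.81×10¹⁰)²) = 9250 W m⁻².
At the subsolar point the surface absorbs S(1−A) and emits σT⁴ per unit area — no factor of 4, since only the local patch is in balance.
T = [9250 × 0.60 / 5.67×10⁻⁸]^(1/4) = (9.78×10¹⁰)^(1/4) = 559 K.

T_ss ≈ 559 K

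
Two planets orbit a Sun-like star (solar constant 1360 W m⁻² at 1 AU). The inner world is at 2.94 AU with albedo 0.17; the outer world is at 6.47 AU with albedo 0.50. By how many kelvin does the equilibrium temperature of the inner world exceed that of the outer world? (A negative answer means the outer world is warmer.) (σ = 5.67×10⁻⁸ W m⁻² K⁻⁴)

ΔT ≈ 62.9 K

T_eq = [S₀(1−A)/(4σd²)]^(1/4), so T ∝ (1−A)^(1/4) / √d.
T₁ = [1360×0.83/(4×5.67×10⁻⁸×2.94²)]^(1/4) = 154.91 K.
T₂ = [1360×0.50/(4×5.67×10⁻⁸×6.47²)]^(1/4) = 92.00 K.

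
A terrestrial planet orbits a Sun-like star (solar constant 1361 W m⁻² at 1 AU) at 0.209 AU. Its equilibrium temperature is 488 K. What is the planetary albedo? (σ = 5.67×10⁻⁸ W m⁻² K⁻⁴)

Flux at 0.209 AU: S = 1361/0.209² = 3.12×10⁴ W m⁻².
From T_eq⁴ = S(1−A)/(4σ): 1−A = 4σT_eq⁴/S.
1−A = 4 × 5.67×10⁻⁸ × (488)⁴ / 3.12×10⁴ = 0.413.

A ≈ 0.59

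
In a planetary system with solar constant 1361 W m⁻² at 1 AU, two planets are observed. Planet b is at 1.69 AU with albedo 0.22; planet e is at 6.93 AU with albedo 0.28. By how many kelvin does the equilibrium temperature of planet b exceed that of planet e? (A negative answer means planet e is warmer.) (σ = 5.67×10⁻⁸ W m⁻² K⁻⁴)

ΔT ≈ 103.8 K

T_eq = [S₀(1−A)/(4σd²)]^(1/4), so T ∝ (1−A)^(1/4) / √d.
T₁ = [1361×0.78/(4×5.67×10⁻⁸×1.69²)]^(1/4) = 201.20 K.
T₂ = [1361×0.72/(4×5.67×10⁻⁸×6.93²)]^(1/4) = 97.39 K.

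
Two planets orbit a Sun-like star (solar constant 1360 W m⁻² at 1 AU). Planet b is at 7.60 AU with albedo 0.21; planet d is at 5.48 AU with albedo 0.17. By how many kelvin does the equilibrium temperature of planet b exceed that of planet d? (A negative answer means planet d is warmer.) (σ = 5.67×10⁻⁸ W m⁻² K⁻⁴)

T_eq = [S₀(1−A)/(4σd²)]^(1/4), so T ∝ (1−A)^(1/4) / √d.
T₁ = [1360×0.79/(4×5.67×10⁻⁸×7.60²)]^(1/4) = 95.16 K.
T₂ = [1360×0.83/(4×5.67×10⁻⁸×5.48²)]^(1/4) = 113.46 K.

ΔT ≈ -18.3 K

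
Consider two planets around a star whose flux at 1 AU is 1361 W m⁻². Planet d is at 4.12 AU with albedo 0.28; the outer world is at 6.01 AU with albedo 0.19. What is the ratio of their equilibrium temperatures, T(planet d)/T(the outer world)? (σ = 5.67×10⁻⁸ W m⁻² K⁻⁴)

T₁/T₂ ≈ 1.173

T_eq = [S₀(1−A)/(4σd²)]^(1/4), so T ∝ (1−A)^(1/4) / √d.
T₁ = [1361×0.72/(4×5.67×10⁻⁸×4.12²)]^(1/4) = 126.31 K.
T₂ = [1361×0.81/(4×5.67×10⁻⁸×6.01²)]^(1/4) = 107.71 K.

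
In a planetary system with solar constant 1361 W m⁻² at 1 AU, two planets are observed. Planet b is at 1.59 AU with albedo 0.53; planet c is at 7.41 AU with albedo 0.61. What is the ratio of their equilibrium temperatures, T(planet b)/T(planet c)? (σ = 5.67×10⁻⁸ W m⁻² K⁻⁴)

T_eq = [S₀(1−A)/(4σd²)]^(1/4), so T ∝ (1−A)^(1/4) / √d.
T₁ = [1361×0.47/(4×5.67×10⁻⁸×1.59²)]^(1/4) = 182.76 K.
T₂ = [1361×0.39/(4×5.67×10⁻⁸×7.41²)]^(1/4) = 80.80 K.

T₁/T₂ ≈ 2.262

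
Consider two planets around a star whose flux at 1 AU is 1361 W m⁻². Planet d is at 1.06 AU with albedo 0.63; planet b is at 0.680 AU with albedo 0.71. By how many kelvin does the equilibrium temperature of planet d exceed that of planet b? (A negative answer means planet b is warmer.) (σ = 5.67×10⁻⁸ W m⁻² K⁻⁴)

ΔT ≈ -36.8 K

T_eq = [S₀(1−A)/(4σd²)]^(1/4), so T ∝ (1−A)^(1/4) / √d.
T₁ = [1361×0.37/(4×5.67×10⁻⁸×1.06²)]^(1/4) = 210.84 K.
T₂ = [1361×0.29/(4×5.67×10⁻⁸×0.680²)]^(1/4) = 247.68 K.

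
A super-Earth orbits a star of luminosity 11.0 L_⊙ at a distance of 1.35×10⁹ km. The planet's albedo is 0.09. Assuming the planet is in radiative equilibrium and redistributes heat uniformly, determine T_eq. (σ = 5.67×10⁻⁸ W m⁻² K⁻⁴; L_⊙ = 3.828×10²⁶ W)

T_eq ≈ 165 K

d = 1.35×10⁹ km = 1.35×10¹² m.
L = 11.0 × 3.828×10²⁶ = 4.21×10²⁷ W.
Flux: S = L/(4πd²) = 4.21×10²⁷/(4π×(1.35×10¹²)²) = 184 W m⁻².
Energy balance: absorbed = emitted ⇒ πR²·S(1−A) = 4πR²·σT_eq⁴, so T_eq⁴ = S(1−A)/(4σ).
T_eq = [184 × 0.91 / (4 × 5.67×10⁻⁸)]^(1/4) = (7.38×10⁸)^(1/4) = 165 K.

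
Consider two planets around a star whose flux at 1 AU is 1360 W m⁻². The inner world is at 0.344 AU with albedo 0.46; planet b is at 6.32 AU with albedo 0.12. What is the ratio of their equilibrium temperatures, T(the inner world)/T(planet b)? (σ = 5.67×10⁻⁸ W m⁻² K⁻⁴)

T₁/T₂ ≈ 3.794

T_eq = [S₀(1−A)/(4σd²)]^(1/4), so T ∝ (1−A)^(1/4) / √d.
T₁ = [1360×0.54/(4×5.67×10⁻⁸×0.344²)]^(1/4) = 406.72 K.
T₂ = [1360×0.88/(4×5.67×10⁻⁸×6.32²)]^(1/4) = 107.21 K.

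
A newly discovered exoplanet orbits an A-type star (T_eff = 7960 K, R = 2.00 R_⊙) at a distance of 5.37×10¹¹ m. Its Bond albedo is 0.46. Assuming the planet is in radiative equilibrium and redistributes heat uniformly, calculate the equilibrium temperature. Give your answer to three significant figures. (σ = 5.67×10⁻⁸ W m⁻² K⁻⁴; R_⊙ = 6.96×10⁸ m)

T_eq ≈ 246 K

R_⋆ = 2.00 × 6.96×10⁸ = 1.39×10⁹ m.
L = 4πR_⋆²σT_⋆⁴ = 4π(1.39×10⁹)² × 5.67×10⁻⁸ × (7960)⁴ = 5.54×10²⁷ W.
S = L/(4πd²) = 1530 W m⁻².
Energy balance: absorbed = emitted ⇒ πR²·S(1−A) = 4πR²·σT_eq⁴, so T_eq⁴ = S(1−A)/(4σ).
T_eq = [1530 × 0.54 / (4 × 5.67×10⁻⁸)]^(1/4) = (3.64×10⁹)^(1/4) = 246 K.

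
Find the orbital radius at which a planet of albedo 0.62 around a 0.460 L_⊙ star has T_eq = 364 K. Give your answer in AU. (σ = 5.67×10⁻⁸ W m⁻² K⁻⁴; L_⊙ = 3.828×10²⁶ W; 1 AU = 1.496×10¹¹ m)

d ≈ 0.244 AU

L = 0.460 × 3.828×10²⁶ = 1.76×10²⁶ W.
From T_eq⁴ = L(1−A)/(16πσd²): d = √[L(1−A)/(16πσT_eq⁴)].
d = √[1.76×10²⁶ × 0.38 / (16π × 5.67×10⁻⁸ × (364)⁴)] = 3.66×10¹⁰ m = 0.244 AU.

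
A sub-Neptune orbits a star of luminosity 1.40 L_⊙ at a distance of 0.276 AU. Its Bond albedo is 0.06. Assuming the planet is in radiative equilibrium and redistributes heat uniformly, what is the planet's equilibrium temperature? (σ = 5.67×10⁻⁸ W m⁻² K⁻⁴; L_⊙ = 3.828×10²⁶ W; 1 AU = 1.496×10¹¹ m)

d = 0.276 AU = 4.13×10¹⁰ m.
L = 1.40 × 3.828×10²⁶ = 5.36×10²⁶ W.
Flux: S = L/(4πd²) = 5.36×10²⁶/(4π×(4.13×10¹⁰)²) = 2.50×10⁴ W m⁻².
Energy balance: absorbed = emitted ⇒ πR²·S(1−A) = 4πR²·σT_eq⁴, so T_eq⁴ = S(1−A)/(4σ).
T_eq = [2.50×10⁴ × 0.94 / (4 × 5.67×10⁻⁸)]^(1/4) = (1.04×10¹¹)^(1/4) = 567 K.

T_eq ≈ 567 K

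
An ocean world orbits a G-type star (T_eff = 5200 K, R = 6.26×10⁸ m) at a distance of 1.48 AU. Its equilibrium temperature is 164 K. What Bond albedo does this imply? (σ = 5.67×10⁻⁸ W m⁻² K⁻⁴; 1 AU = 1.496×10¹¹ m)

d = 1.48 AU = 2.21×10¹¹ m.
L = 4πR_⋆²σT_⋆⁴ = 4π(6.26×10⁸)² × 5.67×10⁻⁸ × (5200)⁴ = 2.04×10²⁶ W.
S = L/(4πd²) = 331 W m⁻².
From T_eq⁴ = S(1−A)/(4σ): 1−A = 4σT_eq⁴/S.
1−A = 4 × 5.67×10⁻⁸ × (164)⁴ / 331 = 0.495.

A ≈ 0.50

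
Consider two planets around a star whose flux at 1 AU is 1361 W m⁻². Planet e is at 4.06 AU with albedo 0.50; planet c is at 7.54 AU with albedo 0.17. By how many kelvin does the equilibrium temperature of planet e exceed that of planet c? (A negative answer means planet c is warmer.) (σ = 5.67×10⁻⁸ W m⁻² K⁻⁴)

T_eq = [S₀(1−A)/(4σd²)]^(1/4), so T ∝ (1−A)^(1/4) / √d.
T₁ = [1361×0.50/(4×5.67×10⁻⁸×4.06²)]^(1/4) = 116.15 K.
T₂ = [1361×0.83/(4×5.67×10⁻⁸×7.54²)]^(1/4) = 96.75 K.

ΔT ≈ 19.4 K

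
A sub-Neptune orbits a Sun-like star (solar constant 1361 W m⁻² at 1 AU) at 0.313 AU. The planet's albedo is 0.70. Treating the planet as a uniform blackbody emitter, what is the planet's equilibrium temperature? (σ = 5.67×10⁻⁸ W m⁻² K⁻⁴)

T_eq ≈ 368 K

Flux at 0.313 AU: S = 1361/0.313² = 1.39×10⁴ W m⁻².
Energy balance: absorbed = emitted ⇒ πR²·S(1−A) = 4πR²·σT_eq⁴, so T_eq⁴ = S(1−A)/(4σ).
T_eq = [1.39×10⁴ × 0.30 / (4 × 5.67×10⁻⁸)]^(1/4) = (1.84×10¹⁰)^(1/4) = 368 K.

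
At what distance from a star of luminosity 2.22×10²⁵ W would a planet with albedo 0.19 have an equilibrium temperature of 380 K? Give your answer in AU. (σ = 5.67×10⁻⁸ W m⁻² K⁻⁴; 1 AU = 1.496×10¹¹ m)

From T_eq⁴ = L(1−A)/(16πσd²): d = √[L(1−A)/(16πσT_eq⁴)].
d = √[2.22×10²⁵ × 0.81 / (16π × 5.67×10⁻⁸ × (380)⁴)] = 1.74×10¹⁰ m = 0.116 AU.

d ≈ 0.116 AU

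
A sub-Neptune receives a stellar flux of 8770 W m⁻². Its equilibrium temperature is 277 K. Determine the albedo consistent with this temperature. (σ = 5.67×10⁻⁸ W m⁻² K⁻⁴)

From T_eq⁴ = S(1−A)/(4σ): 1−A = 4σT_eq⁴/S.
1−A = 4 × 5.67×10⁻⁸ × (277)⁴ / 8770 = 0.152.

A ≈ 0.85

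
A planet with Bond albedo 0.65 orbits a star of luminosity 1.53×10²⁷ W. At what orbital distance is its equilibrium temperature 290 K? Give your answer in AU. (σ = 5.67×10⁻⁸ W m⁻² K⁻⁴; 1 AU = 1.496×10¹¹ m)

d ≈ 1.09 AU

From T_eq⁴ = L(1−A)/(16πσd²): d = √[L(1−A)/(16πσT_eq⁴)].
d = √[1.53×10²⁷ × 0.35 / (16π × 5.67×10⁻⁸ × (290)⁴)] = 1.63×10¹¹ m = 1.09 AU.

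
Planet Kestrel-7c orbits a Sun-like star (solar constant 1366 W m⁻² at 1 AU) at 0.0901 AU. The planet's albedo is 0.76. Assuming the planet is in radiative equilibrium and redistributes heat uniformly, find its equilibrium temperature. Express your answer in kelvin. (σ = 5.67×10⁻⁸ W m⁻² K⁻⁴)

Flux at 0.0901 AU: S = 1366/0.0901² = 1.68×10⁵ W m⁻².
Energy balance: absorbed = emitted ⇒ πR²·S(1−A) = 4πR²·σT_eq⁴, so T_eq⁴ = S(1−A)/(4σ).
T_eq = [1.68×10⁵ × 0.24 / (4 × 5.67×10⁻⁸)]^(1/4) = (1.78×10¹¹)^(1/4) = 650 K.

T_eq ≈ 650 K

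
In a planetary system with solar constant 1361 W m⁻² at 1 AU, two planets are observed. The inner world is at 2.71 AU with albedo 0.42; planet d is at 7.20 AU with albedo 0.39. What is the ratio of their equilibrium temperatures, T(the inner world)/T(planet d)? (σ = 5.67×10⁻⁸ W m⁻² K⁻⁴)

T_eq = [S₀(1−A)/(4σd²)]^(1/4), so T ∝ (1−A)^(1/4) / √d.
T₁ = [1361×0.58/(4×5.67×10⁻⁸×2.71²)]^(1/4) = 147.55 K.
T₂ = [1361×0.61/(4×5.67×10⁻⁸×7.20²)]^(1/4) = 91.67 K.

T₁/T₂ ≈ 1.610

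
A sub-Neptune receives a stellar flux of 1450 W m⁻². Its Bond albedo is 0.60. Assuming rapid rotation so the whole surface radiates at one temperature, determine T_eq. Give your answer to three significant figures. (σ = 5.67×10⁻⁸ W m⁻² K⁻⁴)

Energy balance: absorbed = emitted ⇒ πR²·S(1−A) = 4πR²·σT_eq⁴, so T_eq⁴ = S(1−A)/(4σ).
T_eq = [1450 × 0.40 / (4 × 5.67×10⁻⁸)]^(1/4) = (2.56×10⁹)^(1/4) = 225 K.

T_eq ≈ 225 K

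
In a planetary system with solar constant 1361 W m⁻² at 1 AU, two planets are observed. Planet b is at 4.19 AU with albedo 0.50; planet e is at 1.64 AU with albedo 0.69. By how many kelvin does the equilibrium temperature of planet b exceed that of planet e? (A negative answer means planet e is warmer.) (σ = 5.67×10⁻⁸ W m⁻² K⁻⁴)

ΔT ≈ -47.8 K

T_eq = [S₀(1−A)/(4σd²)]^(1/4), so T ∝ (1−A)^(1/4) / √d.
T₁ = [1361×0.50/(4×5.67×10⁻⁸×4.19²)]^(1/4) = 114.34 K.
T₂ = [1361×0.31/(4×5.67×10⁻⁸×1.64²)]^(1/4) = 162.17 K.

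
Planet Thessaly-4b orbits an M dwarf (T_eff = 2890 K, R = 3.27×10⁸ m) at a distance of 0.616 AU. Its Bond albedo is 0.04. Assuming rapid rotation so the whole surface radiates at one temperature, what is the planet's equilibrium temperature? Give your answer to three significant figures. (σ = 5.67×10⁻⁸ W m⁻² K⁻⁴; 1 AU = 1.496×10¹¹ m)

d = 0.616 AU = 9.22×10¹⁰ m.
L = 4πR_⋆²σT_⋆⁴ = 4π(3.27×10⁸)² × 5.67×10⁻⁸ × (2890)⁴ = 5.31×10²⁴ W.
S = L/(4πd²) = 49.8 W m⁻².
Energy balance: absorbed = emitted ⇒ πR²·S(1−A) = 4πR²·σT_eq⁴, so T_eq⁴ = S(1−A)/(4σ).
T_eq = [49.8 × 0.96 / (4 × 5.67×10⁻⁸)]^(1/4) = (2.11×10⁸)^(1/4) = 120 K.

T_eq ≈ 120 K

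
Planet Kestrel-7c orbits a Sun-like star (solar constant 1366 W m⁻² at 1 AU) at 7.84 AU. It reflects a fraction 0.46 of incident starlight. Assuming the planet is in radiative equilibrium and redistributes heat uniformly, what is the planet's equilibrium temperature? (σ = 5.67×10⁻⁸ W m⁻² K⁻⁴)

T_eq ≈ 85.3 K

Flux at 7.84 AU: S = 1366/7.84² = 22.2 W m⁻².
Energy balance: absorbed = emitted ⇒ πR²·S(1−A) = 4πR²·σT_eq⁴, so T_eq⁴ = S(1−A)/(4σ).
T_eq = [22.2 × 0.54 / (4 × 5.67×10⁻⁸)]^(1/4) = (5.29×10⁷)^(1/4) = 85.3 K.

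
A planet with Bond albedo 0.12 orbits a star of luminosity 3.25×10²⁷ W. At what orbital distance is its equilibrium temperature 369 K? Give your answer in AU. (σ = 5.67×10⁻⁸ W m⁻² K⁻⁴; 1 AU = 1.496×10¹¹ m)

From T_eq⁴ = L(1−A)/(16πσd²): d = √[L(1−A)/(16πσT_eq⁴)].
d = √[3.25×10²⁷ × 0.88 / (16π × 5.67×10⁻⁸ × (369)⁴)] = 2.33×10¹¹ m = 1.56 AU.

d ≈ 1.56 AU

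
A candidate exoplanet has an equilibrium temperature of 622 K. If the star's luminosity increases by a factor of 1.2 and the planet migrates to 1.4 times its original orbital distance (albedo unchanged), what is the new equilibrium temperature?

T_eq ∝ L^(1/4) · d^(−1/2).
T′ = 622 × 1.2^(1/4) / 1.4^(1/2) = 550 K.

T_eq ≈ 550 K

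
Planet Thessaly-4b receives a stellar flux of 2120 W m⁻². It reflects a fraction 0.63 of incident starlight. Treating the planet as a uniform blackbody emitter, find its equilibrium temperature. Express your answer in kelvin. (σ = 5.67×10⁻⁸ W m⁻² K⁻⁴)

T_eq ≈ 243 K

Energy balance: absorbed = emitted ⇒ πR²·S(1−A) = 4πR²·σT_eq⁴, so T_eq⁴ = S(1−A)/(4σ).
T_eq = [2120 × 0.37 / (4 × 5.67×10⁻⁸)]^(1/4) = (3.46×10⁹)^(1/4) = 243 K.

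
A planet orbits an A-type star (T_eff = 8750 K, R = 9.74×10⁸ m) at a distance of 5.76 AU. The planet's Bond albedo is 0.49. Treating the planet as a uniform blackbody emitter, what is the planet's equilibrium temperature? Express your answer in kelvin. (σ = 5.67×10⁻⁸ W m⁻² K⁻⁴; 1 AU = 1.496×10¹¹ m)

d = 5.76 AU = 8.62×10¹¹ m.
L = 4πR_⋆²σT_⋆⁴ = 4π(9.74×10⁸)² × 5.67×10⁻⁸ × (8750)⁴ = 3.96×10²⁷ W.
S = L/(4πd²) = 425 W m⁻².
Energy balance: absorbed = emitted ⇒ πR²·S(1−A) = 4πR²·σT_eq⁴, so T_eq⁴ = S(1−A)/(4σ).
T_eq = [425 × 0.51 / (4 × 5.67×10⁻⁸)]^(1/4) = (9.55×10⁸)^(1/4) = 176 K.

T_eq ≈ 176 K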